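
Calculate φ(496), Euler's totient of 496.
240

496 = 2^4 × 31
φ(n) = n × ∏(1 - 1/p) for each prime p dividing n
φ(496) = 496 × (1 - 1/2) × (1 - 1/31) = 240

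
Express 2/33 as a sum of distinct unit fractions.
1/17 + 1/561

Greedy algorithm:
2/33: ceiling(33/2) = 17, use 1/17
1/561: ceiling(561/1) = 561, use 1/561
Result: 2/33 = 1/17 + 1/561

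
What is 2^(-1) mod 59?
30

gcd(2, 59) = 1, so the inverse exists.
Extended Euclidean algorithm on (59, 2):
59 = 29 × 2 + 1  ⟹  1 = (1)·59 + (-29)·2
So (-29)·2 ≡ 1 (mod 59), i.e. 2^(-1) ≡ -29 ≡ 30 (mod 59).
Check: 2 × 30 = 60 ≡ 1 (mod 59)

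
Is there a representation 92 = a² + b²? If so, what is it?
Not possible

Factorization: 92 = 2^2 × 23
By Fermat: n is sum of two squares iff every prime p ≡ 3 (mod 4) appears to even power.
Prime(s) ≡ 3 (mod 4) with odd exponent: [(23, 1)]
Therefore 92 cannot be expressed as a² + b².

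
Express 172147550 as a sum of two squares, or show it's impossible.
Not possible

Factorization: 172147550 = 2 × 5^2 × 151^3
By Fermat: n is sum of two squares iff every prime p ≡ 3 (mod 4) appears to even power.
Prime(s) ≡ 3 (mod 4) with odd exponent: [(151, 3)]
Therefore 172147550 cannot be expressed as a² + b².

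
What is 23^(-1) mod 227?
79

gcd(23, 227) = 1, so the inverse exists.
Extended Euclidean algorithm on (227, 23):
227 = 9 × 23 + 20  ⟹  20 = (1)·227 + (-9)·23
23 = 1 × 20 + 3  ⟹  3 = (-1)·227 + (10)·23
20 = 6 × 3 + 2  ⟹  2 = (7)·227 + (-69)·23
3 = 1 × 2 + 1  ⟹  1 = (-8)·227 + (79)·23
So (79)·23 ≡ 1 (mod 227), i.e. 23^(-1) ≡ 79 (mod 227).
Check: 23 × 79 = 1817 ≡ 1 (mod 227)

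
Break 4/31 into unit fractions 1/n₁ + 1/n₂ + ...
1/8 + 1/248

Greedy algorithm:
4/31: ceiling(31/4) = 8, use 1/8
1/248: ceiling(248/1) = 248, use 1/248
Result: 4/31 = 1/8 + 1/248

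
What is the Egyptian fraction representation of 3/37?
1/13 + 1/241 + 1/115921

Greedy algorithm:
3/37: ceiling(37/3) = 13, use 1/13
2/481: ceiling(481/2) = 241, use 1/241
1/115921: ceiling(115921/1) = 115921, use 1/115921
Result: 3/37 = 1/13 + 1/241 + 1/115921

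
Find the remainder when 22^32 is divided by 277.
188

Repeated squaring. Binary of 32 = 100000.
22^1 ≡ 22 (mod 277); 22^2 ≡ 207 (mod 277); 22^4 ≡ 191 (mod 277); 22^8 ≡ 194 (mod 277); 22^16 ≡ 241 (mod 277); 22^32 ≡ 188 (mod 277)
22^32 = 22^32 ≡ 188 (mod 277)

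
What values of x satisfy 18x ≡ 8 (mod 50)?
x ≡ 6 (mod 25)

gcd(18, 50) = 2, which divides 8, so solutions exist.
Divide through by 2: 9x ≡ 4 (mod 25).
Find 9^(-1) mod 25 by the extended Euclidean algorithm:
25 = 2 × 9 + 7  ⟹  7 = (1)·25 + (-2)·9
9 = 1 × 7 + 2  ⟹  2 = (-1)·25 + (3)·9
7 = 3 × 2 + 1  ⟹  1 = (4)·25 + (-11)·9
So (-11)·9 ≡ 1 (mod 25), i.e. 9^(-1) ≡ -11 ≡ 14 (mod 25).
x ≡ 14 × 4 = 56 ≡ 6 (mod 25).
Check: 18 × 6 = 108 ≡ 8 (mod 50).
x ≡ 6 (mod 25), giving 2 solutions mod 50.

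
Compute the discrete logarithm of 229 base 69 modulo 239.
51

Baby-step giant-step with step n = ⌈√239⌉ = 16.
Baby steps 69^j mod 239 (j:value) for j=0..15: 0:1, 1:69, 2:220, 3:123, 4:122, 5:53, 6:72, 7:188, 8:66, 9:13, 10:180, 11:231, 12:165, 13:152, 14:211, 15:219.
Giant-step multiplier: 69^(-16) ≡ 69^(238-16) = 69^222 ≡ 31 (mod 239).
Giant steps γ_i = 229·31^i mod 239: γ_0=229, γ_1=168, γ_2=189, γ_3=123 (in table at j=3).
x = i·n + j = 3·16 + 3 = 51.
Check: 69^51 ≡ 229 (mod 239).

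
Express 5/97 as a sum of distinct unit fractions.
1/20 + 1/647 + 1/1255180

Greedy algorithm:
5/97: ceiling(97/5) = 20, use 1/20
3/1940: ceiling(1940/3) = 647, use 1/647
1/1255180: ceiling(1255180/1) = 1255180, use 1/1255180
Result: 5/97 = 1/20 + 1/647 + 1/1255180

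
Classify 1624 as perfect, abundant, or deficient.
abundant

Proper divisors of 1624: sum = 1 + 2 + 4 + 7 + 8 + 14 + 28 + 29 + 56 + 58 + 116 + 203 + 232 + 406 + 812 = 1976
Since 1976 > 1624, 1624 is abundant.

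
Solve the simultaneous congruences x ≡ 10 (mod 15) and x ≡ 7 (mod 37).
340

Using Chinese Remainder Theorem:
M = 15 × 37 = 555
M1 = 37, M2 = 15
y1 = 37^(-1) mod 15 = 13
y2 = 15^(-1) mod 37 = 5
x = (10×37×13 + 7×15×5) mod 555 = 340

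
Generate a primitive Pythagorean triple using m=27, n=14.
(533, 756, 925)

Euclid's formula: a = m² - n², b = 2mn, c = m² + n²
m = 27, n = 14
a = 27² - 14² = 729 - 196 = 533
b = 2 × 27 × 14 = 756
c = 27² + 14² = 729 + 196 = 925
Verification: 533² + 756² = 284089 + 571536 = 855625 = 925² ✓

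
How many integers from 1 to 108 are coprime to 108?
36

108 = 2^2 × 3^3
φ(n) = n × ∏(1 - 1/p) for each prime p dividing n
φ(108) = 108 × (1 - 1/2) × (1 - 1/3) = 36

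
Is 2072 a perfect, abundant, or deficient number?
abundant

Proper divisors of 2072: sum = 1 + 2 + 4 + 7 + 8 + 14 + 28 + 37 + 56 + 74 + 148 + 259 + 296 + 518 + 1036 = 2488
Since 2488 > 2072, 2072 is abundant.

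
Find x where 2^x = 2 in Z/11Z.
1

Baby-step giant-step with step n = ⌈√11⌉ = 4.
Baby steps 2^j mod 11 (j:value) for j=0..3: 0:1, 1:2, 2:4, 3:8.
h = 2 is already in the table at j=1, so x = 1.
Check: 2^1 ≡ 2 (mod 11).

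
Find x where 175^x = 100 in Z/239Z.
102

Baby-step giant-step with step n = ⌈√239⌉ = 16.
Baby steps 175^j mod 239 (j:value) for j=0..15: 0:1, 1:175, 2:33, 3:39, 4:133, 5:92, 6:87, 7:168, 8:3, 9:47, 10:99, 11:117, 12:160, 13:37, 14:22, 15:26.
Giant-step multiplier: 175^(-16) ≡ 175^(238-16) = 175^222 ≡ 186 (mod 239).
Giant steps γ_i = 100·186^i mod 239: γ_0=100, γ_1=197, γ_2=75, γ_3=88, γ_4=116, γ_5=66, γ_6=87 (in table at j=6).
x = i·n + j = 6·16 + 6 = 102.
Check: 175^102 ≡ 100 (mod 239).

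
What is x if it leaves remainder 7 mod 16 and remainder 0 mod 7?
7

Using Chinese Remainder Theorem:
M = 16 × 7 = 112
M1 = 7, M2 = 16
y1 = 7^(-1) mod 16 = 7
y2 = 16^(-1) mod 7 = 4
x = (7×7×7 + 0×16×4) mod 112 = 7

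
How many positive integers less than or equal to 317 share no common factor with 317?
316

317 = 317
φ(n) = n × ∏(1 - 1/p) for each prime p dividing n
φ(317) = 317 × (1 - 1/317) = 316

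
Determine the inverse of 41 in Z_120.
41

gcd(41, 120) = 1, so the inverse exists.
Extended Euclidean algorithm on (120, 41):
120 = 2 × 41 + 38  ⟹  38 = (1)·120 + (-2)·41
41 = 1 × 38 + 3  ⟹  3 = (-1)·120 + (3)·41
38 = 12 × 3 + 2  ⟹  2 = (13)·120 + (-38)·41
3 = 1 × 2 + 1  ⟹  1 = (-14)·120 + (41)·41
So (41)·41 ≡ 1 (mod 120), i.e. 41^(-1) ≡ 41 (mod 120).
Check: 41 × 41 = 1681 ≡ 1 (mod 120)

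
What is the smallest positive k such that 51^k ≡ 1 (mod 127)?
42

127 is prime, so ord(51) divides φ(127) = 126.
Divisors of 126: 1, 2, 3, 6, 7, 9, 14, 18, 21, 42, 63, 126.
Repeated squaring: 51^1 ≡ 51, 51^2 ≡ 61, 51^4 ≡ 38, 51^8 ≡ 47, 51^16 ≡ 50, 51^32 ≡ 87, 51^64 ≡ 76 (mod 127).
Test 51^d mod 127 for each divisor d in increasing order:
51^1 ≡ 51
51^2 ≡ 61
51^3 = 51^2·51^1 ≡ 63
51^6 = 51^4·51^2 ≡ 32
51^7 = 51^4·51^2·51^1 ≡ 108
51^9 = 51^8·51^1 ≡ 111
51^14 = 51^8·51^4·51^2 ≡ 107
51^18 = 51^16·51^2 ≡ 2
51^21 = 51^16·51^4·51^1 ≡ 126
51^42 = 51^32·51^8·51^2 ≡ 1  ← first divisor giving 1
The order is 42.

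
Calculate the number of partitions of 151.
45060624582

p(n) counts ways to write n as a sum of positive integers (order ignored).
Euler's pentagonal recurrence: p(k) = p(k-1) + p(k-2) - p(k-5) - p(k-7) + p(k-12) + p(k-15) - ... (offsets j(3j∓1)/2, signs ++--, p(0)=1, p(<0)=0).
DP table for k = 0..150: p(0)=1, p(1)=1, p(2)=2, p(3)=3, p(4)=5, p(5)=7, p(6)=11, p(7)=15, p(8)=22, p(9)=30, p(10)=42, p(11)=56, p(12)=77, p(13)=101, p(14)=135, p(15)=176, p(16)=231, p(17)=297, p(18)=385, p(19)=490, p(20)=627, p(21)=792, p(22)=1002, p(23)=1255, p(24)=1575, p(25)=1958, p(26)=2436, p(27)=3010, p(28)=3718, p(29)=4565, p(30)=5604, p(31)=6842, p(32)=8349, p(33)=10143, p(34)=12310, p(35)=14883, p(36)=17977, p(37)=21637, p(38)=26015, p(39)=31185, p(40)=37338, p(41)=44583, p(42)=53174, p(43)=63261, p(44)=75175, p(45)=89134, p(46)=105558, p(47)=124754, p(48)=147273, p(49)=173525, p(50)=204226, p(51)=239943, p(52)=281589, p(53)=329931, p(54)=386155, p(55)=451276, p(56)=526823, p(57)=614154, p(58)=715220, p(59)=831820, p(60)=966467, p(61)=1121505, p(62)=1300156, p(63)=1505499, p(64)=1741630, p(65)=2012558, p(66)=2323520, p(67)=2679689, p(68)=3087735, p(69)=3554345, p(70)=4087968, p(71)=4697205, p(72)=5392783, p(73)=6185689, p(74)=7089500, p(75)=8118264, p(76)=9289091, p(77)=10619863, p(78)=12132164, p(79)=13848650, p(80)=15796476, p(81)=18004327, p(82)=20506255, p(83)=23338469, p(84)=26543660, p(85)=30167357, p(86)=34262962, p(87)=38887673, p(88)=44108109, p(89)=49995925, p(90)=56634173, p(91)=64112359, p(92)=72533807, p(93)=82010177, p(94)=92669720, p(95)=104651419, p(96)=118114304, p(97)=133230930, p(98)=150198136, p(99)=169229875, p(100)=190569292, p(101)=214481126, p(102)=241265379, p(103)=271248950, p(104)=304801365, p(105)=342325709, p(106)=384276336, p(107)=431149389, p(108)=483502844, p(109)=541946240, p(110)=607163746, p(111)=679903203, p(112)=761002156, p(113)=851376628, p(114)=952050665, p(115)=1064144451, p(116)=1188908248, p(117)=1327710076, p(118)=1482074143, p(119)=1653668665, p(120)=1844349560, p(121)=2056148051, p(122)=2291320912, p(123)=2552338241, p(124)=2841940500, p(125)=3163127352, p(126)=3519222692, p(127)=3913864295, p(128)=4351078600, p(129)=4835271870, p(130)=5371315400, p(131)=5964539504, p(132)=6620830889, p(133)=7346629512, p(134)=8149040695, p(135)=9035836076, p(136)=10015581680, p(137)=11097645016, p(138)=12292341831, p(139)=13610949895, p(140)=15065878135, p(141)=16670689208, p(142)=18440293320, p(143)=20390982757, p(144)=22540654445, p(145)=24908858009, p(146)=27517052599, p(147)=30388671978, p(148)=33549419497, p(149)=37027355200, p(150)=40853235313.
Final step: p(151) = p(150) + p(149) - p(146) - p(144) + p(139) + p(136) - p(129) - p(125) + p(116) + p(111) - p(100) - p(94) + p(81) + p(74) - p(59) - p(51) + p(34) + p(25) - p(6)
= 40853235313 + 37027355200 - 27517052599 - 22540654445 + 13610949895 + 10015581680 - 4835271870 - 3163127352 + 1188908248 + 679903203 - 190569292 - 92669720 + 18004327 + 7089500 - 831820 - 239943 + 12310 + 1958 - 11
= 45060624582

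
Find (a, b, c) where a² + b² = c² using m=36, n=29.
(455, 2088, 2137)

Euclid's formula: a = m² - n², b = 2mn, c = m² + n²
m = 36, n = 29
a = 36² - 29² = 1296 - 841 = 455
b = 2 × 36 × 29 = 2088
c = 36² + 29² = 1296 + 841 = 2137
Verification: 455² + 2088² = 207025 + 4359744 = 4566769 = 2137² ✓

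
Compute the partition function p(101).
214481126

p(n) counts ways to write n as a sum of positive integers (order ignored).
Euler's pentagonal recurrence: p(k) = p(k-1) + p(k-2) - p(k-5) - p(k-7) + p(k-12) + p(k-15) - ... (offsets j(3j∓1)/2, signs ++--, p(0)=1, p(<0)=0).
DP table for k = 0..100: p(0)=1, p(1)=1, p(2)=2, p(3)=3, p(4)=5, p(5)=7, p(6)=11, p(7)=15, p(8)=22, p(9)=30, p(10)=42, p(11)=56, p(12)=77, p(13)=101, p(14)=135, p(15)=176, p(16)=231, p(17)=297, p(18)=385, p(19)=490, p(20)=627, p(21)=792, p(22)=1002, p(23)=1255, p(24)=1575, p(25)=1958, p(26)=2436, p(27)=3010, p(28)=3718, p(29)=4565, p(30)=5604, p(31)=6842, p(32)=8349, p(33)=10143, p(34)=12310, p(35)=14883, p(36)=17977, p(37)=21637, p(38)=26015, p(39)=31185, p(40)=37338, p(41)=44583, p(42)=53174, p(43)=63261, p(44)=75175, p(45)=89134, p(46)=105558, p(47)=124754, p(48)=147273, p(49)=173525, p(50)=204226, p(51)=239943, p(52)=281589, p(53)=329931, p(54)=386155, p(55)=451276, p(56)=526823, p(57)=614154, p(58)=715220, p(59)=831820, p(60)=966467, p(61)=1121505, p(62)=1300156, p(63)=1505499, p(64)=1741630, p(65)=2012558, p(66)=2323520, p(67)=2679689, p(68)=3087735, p(69)=3554345, p(70)=4087968, p(71)=4697205, p(72)=5392783, p(73)=6185689, p(74)=7089500, p(75)=8118264, p(76)=9289091, p(77)=10619863, p(78)=12132164, p(79)=13848650, p(80)=15796476, p(81)=18004327, p(82)=20506255, p(83)=23338469, p(84)=26543660, p(85)=30167357, p(86)=34262962, p(87)=38887673, p(88)=44108109, p(89)=49995925, p(90)=56634173, p(91)=64112359, p(92)=72533807, p(93)=82010177, p(94)=92669720, p(95)=104651419, p(96)=118114304, p(97)=133230930, p(98)=150198136, p(99)=169229875, p(100)=190569292.
Final step: p(101) = p(100) + p(99) - p(96) - p(94) + p(89) + p(86) - p(79) - p(75) + p(66) + p(61) - p(50) - p(44) + p(31) + p(24) - p(9) - p(1)
= 190569292 + 169229875 - 118114304 - 92669720 + 49995925 + 34262962 - 13848650 - 8118264 + 2323520 + 1121505 - 204226 - 75175 + 6842 + 1575 - 30 - 1
= 214481126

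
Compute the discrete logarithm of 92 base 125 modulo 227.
186

Baby-step giant-step with step n = ⌈√227⌉ = 16.
Baby steps 125^j mod 227 (j:value) for j=0..15: 0:1, 1:125, 2:189, 3:17, 4:82, 5:35, 6:62, 7:32, 8:141, 9:146, 10:90, 11:127, 12:212, 13:168, 14:116, 15:199.
Giant-step multiplier: 125^(-16) ≡ 125^(226-16) = 125^210 ≡ 43 (mod 227).
Giant steps γ_i = 92·43^i mod 227: γ_0=92, γ_1=97, γ_2=85, γ_3=23, γ_4=81, γ_5=78, γ_6=176, γ_7=77, γ_8=133, γ_9=44, γ_10=76, γ_11=90 (in table at j=10).
x = i·n + j = 11·16 + 10 = 186.
Check: 125^186 ≡ 92 (mod 227).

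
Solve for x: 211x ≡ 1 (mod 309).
268

gcd(211, 309) = 1, so the inverse exists.
Extended Euclidean algorithm on (309, 211):
309 = 1 × 211 + 98  ⟹  98 = (1)·309 + (-1)·211
211 = 2 × 98 + 15  ⟹  15 = (-2)·309 + (3)·211
98 = 6 × 15 + 8  ⟹  8 = (13)·309 + (-19)·211
15 = 1 × 8 + 7  ⟹  7 = (-15)·309 + (22)·211
8 = 1 × 7 + 1  ⟹  1 = (28)·309 + (-41)·211
So (-41)·211 ≡ 1 (mod 309), i.e. 211^(-1) ≡ -41 ≡ 268 (mod 309).
Check: 211 × 268 = 56548 ≡ 1 (mod 309)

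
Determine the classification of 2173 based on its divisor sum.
deficient

Proper divisors of 2173: sum = 1 + 41 + 53 = 95
Since 95 < 2173, 2173 is deficient.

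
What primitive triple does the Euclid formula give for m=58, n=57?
(115, 6612, 6613)

Euclid's formula: a = m² - n², b = 2mn, c = m² + n²
m = 58, n = 57
a = 58² - 57² = 3364 - 3249 = 115
b = 2 × 58 × 57 = 6612
c = 58² + 57² = 3364 + 3249 = 6613
Verification: 115² + 6612² = 13225 + 43718544 = 43731769 = 6613² ✓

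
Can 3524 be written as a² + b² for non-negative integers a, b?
32² + 50² (a=32, b=50)

Factorization: 3524 = 2^2 × 881
By Fermat: n is sum of two squares iff every prime p ≡ 3 (mod 4) appears to even power.
All primes ≡ 3 (mod 4) appear to even power.
Search a = 0, 1, 2, … for 3524 - a² a perfect square: first hit at a = 32: 3524 - 1024 = 2500 = 50².
3524 = 32² + 50² = 1024 + 2500 ✓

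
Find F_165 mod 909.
812

Matrix identity: Q^n = [[F_(n+1), F_n], [F_n, F_(n-1)]] with Q = [[1,1],[1,0]].
n = 165 = 10100101₂. Square-and-multiply, entries mod 909:
Q^1 = [[1,1],[1,0]]
Q^2 = (Q^1)² = [[2,1],[1,1]]
Q^5 = (Q^2)²·Q = [[8,5],[5,3]]
Q^10 = (Q^5)² = [[89,55],[55,34]]
Q^20 = (Q^10)² = [[38,402],[402,545]]
Q^41 = (Q^20)²·Q = [[181,337],[337,753]]
Q^82 = (Q^41)² = [[890,244],[244,646]]
Q^165 = (Q^82)²·Q = [[179,812],[812,276]]
F_165 mod 909 = Q^165[0][1] = 812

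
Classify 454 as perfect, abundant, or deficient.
deficient

Proper divisors of 454: sum = 1 + 2 + 227 = 230
Since 230 < 454, 454 is deficient.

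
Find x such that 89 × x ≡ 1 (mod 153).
98

gcd(89, 153) = 1, so the inverse exists.
Extended Euclidean algorithm on (153, 89):
153 = 1 × 89 + 64  ⟹  64 = (1)·153 + (-1)·89
89 = 1 × 64 + 25  ⟹  25 = (-1)·153 + (2)·89
64 = 2 × 25 + 14  ⟹  14 = (3)·153 + (-5)·89
25 = 1 × 14 + 11  ⟹  11 = (-4)·153 + (7)·89
14 = 1 × 11 + 3  ⟹  3 = (7)·153 + (-12)·89
11 = 3 × 3 + 2  ⟹  2 = (-25)·153 + (43)·89
3 = 1 × 2 + 1  ⟹  1 = (32)·153 + (-55)·89
So (-55)·89 ≡ 1 (mod 153), i.e. 89^(-1) ≡ -55 ≡ 98 (mod 153).
Check: 89 × 98 = 8722 ≡ 1 (mod 153)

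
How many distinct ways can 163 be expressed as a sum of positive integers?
142798995930

p(n) counts ways to write n as a sum of positive integers (order ignored).
Euler's pentagonal recurrence: p(k) = p(k-1) + p(k-2) - p(k-5) - p(k-7) + p(k-12) + p(k-15) - ... (offsets j(3j∓1)/2, signs ++--, p(0)=1, p(<0)=0).
DP table for k = 0..162: p(0)=1, p(1)=1, p(2)=2, p(3)=3, p(4)=5, p(5)=7, p(6)=11, p(7)=15, p(8)=22, p(9)=30, p(10)=42, p(11)=56, p(12)=77, p(13)=101, p(14)=135, p(15)=176, p(16)=231, p(17)=297, p(18)=385, p(19)=490, p(20)=627, p(21)=792, p(22)=1002, p(23)=1255, p(24)=1575, p(25)=1958, p(26)=2436, p(27)=3010, p(28)=3718, p(29)=4565, p(30)=5604, p(31)=6842, p(32)=8349, p(33)=10143, p(34)=12310, p(35)=14883, p(36)=17977, p(37)=21637, p(38)=26015, p(39)=31185, p(40)=37338, p(41)=44583, p(42)=53174, p(43)=63261, p(44)=75175, p(45)=89134, p(46)=105558, p(47)=124754, p(48)=147273, p(49)=173525, p(50)=204226, p(51)=239943, p(52)=281589, p(53)=329931, p(54)=386155, p(55)=451276, p(56)=526823, p(57)=614154, p(58)=715220, p(59)=831820, p(60)=966467, p(61)=1121505, p(62)=1300156, p(63)=1505499, p(64)=1741630, p(65)=2012558, p(66)=2323520, p(67)=2679689, p(68)=3087735, p(69)=3554345, p(70)=4087968, p(71)=4697205, p(72)=5392783, p(73)=6185689, p(74)=7089500, p(75)=8118264, p(76)=9289091, p(77)=10619863, p(78)=12132164, p(79)=13848650, p(80)=15796476, p(81)=18004327, p(82)=20506255, p(83)=23338469, p(84)=26543660, p(85)=30167357, p(86)=34262962, p(87)=38887673, p(88)=44108109, p(89)=49995925, p(90)=56634173, p(91)=64112359, p(92)=72533807, p(93)=82010177, p(94)=92669720, p(95)=104651419, p(96)=118114304, p(97)=133230930, p(98)=150198136, p(99)=169229875, p(100)=190569292, p(101)=214481126, p(102)=241265379, p(103)=271248950, p(104)=304801365, p(105)=342325709, p(106)=384276336, p(107)=431149389, p(108)=483502844, p(109)=541946240, p(110)=607163746, p(111)=679903203, p(112)=761002156, p(113)=851376628, p(114)=952050665, p(115)=1064144451, p(116)=1188908248, p(117)=1327710076, p(118)=1482074143, p(119)=1653668665, p(120)=1844349560, p(121)=2056148051, p(122)=2291320912, p(123)=2552338241, p(124)=2841940500, p(125)=3163127352, p(126)=3519222692, p(127)=3913864295, p(128)=4351078600, p(129)=4835271870, p(130)=5371315400, p(131)=5964539504, p(132)=6620830889, p(133)=7346629512, p(134)=8149040695, p(135)=9035836076, p(136)=10015581680, p(137)=11097645016, p(138)=12292341831, p(139)=13610949895, p(140)=15065878135, p(141)=16670689208, p(142)=18440293320, p(143)=20390982757, p(144)=22540654445, p(145)=24908858009, p(146)=27517052599, p(147)=30388671978, p(148)=33549419497, p(149)=37027355200, p(150)=40853235313, p(151)=45060624582, p(152)=49686288421, p(153)=54770336324, p(154)=60356673280, p(155)=66493182097, p(156)=73232243759, p(157)=80630964769, p(158)=88751778802, p(159)=97662728555, p(160)=107438159466, p(161)=118159068427, p(162)=129913904637.
Final step: p(163) = p(162) + p(161) - p(158) - p(156) + p(151) + p(148) - p(141) - p(137) + p(128) + p(123) - p(112) - p(106) + p(93) + p(86) - p(71) - p(63) + p(46) + p(37) - p(18) - p(8)
= 129913904637 + 118159068427 - 88751778802 - 73232243759 + 45060624582 + 33549419497 - 16670689208 - 11097645016 + 4351078600 + 2552338241 - 761002156 - 384276336 + 82010177 + 34262962 - 4697205 - 1505499 + 105558 + 21637 - 385 - 22
= 142798995930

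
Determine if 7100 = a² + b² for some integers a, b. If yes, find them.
Not possible

Factorization: 7100 = 2^2 × 5^2 × 71
By Fermat: n is sum of two squares iff every prime p ≡ 3 (mod 4) appears to even power.
Prime(s) ≡ 3 (mod 4) with odd exponent: [(71, 1)]
Therefore 7100 cannot be expressed as a² + b².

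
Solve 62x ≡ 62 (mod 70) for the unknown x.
x ≡ 1 (mod 35)

gcd(62, 70) = 2, which divides 62, so solutions exist.
Divide through by 2: 31x ≡ 31 (mod 35).
Find 31^(-1) mod 35 by the extended Euclidean algorithm:
35 = 1 × 31 + 4  ⟹  4 = (1)·35 + (-1)·31
31 = 7 × 4 + 3  ⟹  3 = (-7)·35 + (8)·31
4 = 1 × 3 + 1  ⟹  1 = (8)·35 + (-9)·31
So (-9)·31 ≡ 1 (mod 35), i.e. 31^(-1) ≡ -9 ≡ 26 (mod 35).
x ≡ 26 × 31 = 806 ≡ 1 (mod 35).
Check: 62 × 1 = 62 ≡ 62 (mod 70).
x ≡ 1 (mod 35), giving 2 solutions mod 70.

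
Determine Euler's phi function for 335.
264

335 = 5 × 67
φ(n) = n × ∏(1 - 1/p) for each prime p dividing n
φ(335) = 335 × (1 - 1/5) × (1 - 1/67) = 264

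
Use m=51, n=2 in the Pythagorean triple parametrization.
(2597, 204, 2605)

Euclid's formula: a = m² - n², b = 2mn, c = m² + n²
m = 51, n = 2
a = 51² - 2² = 2601 - 4 = 2597
b = 2 × 51 × 2 = 204
c = 51² + 2² = 2601 + 4 = 2605
Verification: 2597² + 204² = 6744409 + 41616 = 6786025 = 2605² ✓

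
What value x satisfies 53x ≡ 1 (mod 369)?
188

gcd(53, 369) = 1, so the inverse exists.
Extended Euclidean algorithm on (369, 53):
369 = 6 × 53 + 51  ⟹  51 = (1)·369 + (-6)·53
53 = 1 × 51 + 2  ⟹  2 = (-1)·369 + (7)·53
51 = 25 × 2 + 1  ⟹  1 = (26)·369 + (-181)·53
So (-181)·53 ≡ 1 (mod 369), i.e. 53^(-1) ≡ -181 ≡ 188 (mod 369).
Check: 53 × 188 = 9964 ≡ 1 (mod 369)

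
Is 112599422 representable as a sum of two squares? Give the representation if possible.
Not possible

Factorization: 112599422 = 2 × 13 × 163^3
By Fermat: n is sum of two squares iff every prime p ≡ 3 (mod 4) appears to even power.
Prime(s) ≡ 3 (mod 4) with odd exponent: [(163, 3)]
Therefore 112599422 cannot be expressed as a² + b².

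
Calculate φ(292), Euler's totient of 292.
144

292 = 2^2 × 73
φ(n) = n × ∏(1 - 1/p) for each prime p dividing n
φ(292) = 292 × (1 - 1/2) × (1 - 1/73) = 144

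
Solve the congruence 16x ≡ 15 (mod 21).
x ≡ 18 (mod 21)

gcd(16, 21) = 1, which divides 15, so solutions exist.
Find 16^(-1) mod 21 by the extended Euclidean algorithm:
21 = 1 × 16 + 5  ⟹  5 = (1)·21 + (-1)·16
16 = 3 × 5 + 1  ⟹  1 = (-3)·21 + (4)·16
So (4)·16 ≡ 1 (mod 21), i.e. 16^(-1) ≡ 4 (mod 21).
x ≡ 4 × 15 = 60 ≡ 18 (mod 21).
Check: 16 × 18 = 288 ≡ 15 (mod 21).
Unique solution: x ≡ 18 (mod 21)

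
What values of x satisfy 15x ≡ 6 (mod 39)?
x ≡ 3 (mod 13)

gcd(15, 39) = 3, which divides 6, so solutions exist.
Divide through by 3: 5x ≡ 2 (mod 13).
Find 5^(-1) mod 13 by the extended Euclidean algorithm:
13 = 2 × 5 + 3  ⟹  3 = (1)·13 + (-2)·5
5 = 1 × 3 + 2  ⟹  2 = (-1)·13 + (3)·5
3 = 1 × 2 + 1  ⟹  1 = (2)·13 + (-5)·5
So (-5)·5 ≡ 1 (mod 13), i.e. 5^(-1) ≡ -5 ≡ 8 (mod 13).
x ≡ 8 × 2 = 16 ≡ 3 (mod 13).
Check: 15 × 3 = 45 ≡ 6 (mod 39).
x ≡ 3 (mod 13), giving 3 solutions mod 39.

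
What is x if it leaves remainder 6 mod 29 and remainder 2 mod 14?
296

Using Chinese Remainder Theorem:
M = 29 × 14 = 406
M1 = 14, M2 = 29
y1 = 14^(-1) mod 29 = 27
y2 = 29^(-1) mod 14 = 1
x = (6×14×27 + 2×29×1) mod 406 = 296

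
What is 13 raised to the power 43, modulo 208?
117

Repeated squaring. Binary of 43 = 101011.
13^1 ≡ 13 (mod 208); 13^2 ≡ 169 (mod 208); 13^4 ≡ 65 (mod 208); 13^8 ≡ 65 (mod 208); 13^16 ≡ 65 (mod 208); 13^32 ≡ 65 (mod 208)
13^43 = 13^1 × 13^2 × 13^8 × 13^32 ≡ 117 (mod 208)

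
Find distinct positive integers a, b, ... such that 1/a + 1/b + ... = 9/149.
1/17 + 1/634 + 1/535308 + 1/429831446988

Greedy algorithm:
9/149: ceiling(149/9) = 17, use 1/17
4/2533: ceiling(2533/4) = 634, use 1/634
3/1605922: ceiling(1605922/3) = 535308, use 1/535308
1/429831446988: ceiling(429831446988/1) = 429831446988, use 1/429831446988
Result: 9/149 = 1/17 + 1/634 + 1/535308 + 1/429831446988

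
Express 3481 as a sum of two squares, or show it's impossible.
0² + 59² (a=0, b=59)

Factorization: 3481 = 59^2
By Fermat: n is sum of two squares iff every prime p ≡ 3 (mod 4) appears to even power.
All primes ≡ 3 (mod 4) appear to even power.
Search a = 0, 1, 2, … for 3481 - a² a perfect square: first hit at a = 0: 3481 - 0 = 3481 = 59².
3481 = 0² + 59² = 0 + 3481 ✓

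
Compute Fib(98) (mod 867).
727

Matrix identity: Q^n = [[F_(n+1), F_n], [F_n, F_(n-1)]] with Q = [[1,1],[1,0]].
n = 98 = 1100010₂. Square-and-multiply, entries mod 867:
Q^1 = [[1,1],[1,0]]
Q^3 = (Q^1)²·Q = [[3,2],[2,1]]
Q^6 = (Q^3)² = [[13,8],[8,5]]
Q^12 = (Q^6)² = [[233,144],[144,89]]
Q^24 = (Q^12)² = [[463,417],[417,46]]
Q^49 = (Q^24)²·Q = [[547,709],[709,705]]
Q^98 = (Q^49)² = [[782,727],[727,55]]
F_98 mod 867 = Q^98[0][1] = 727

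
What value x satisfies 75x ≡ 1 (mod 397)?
90

gcd(75, 397) = 1, so the inverse exists.
Extended Euclidean algorithm on (397, 75):
397 = 5 × 75 + 22  ⟹  22 = (1)·397 + (-5)·75
75 = 3 × 22 + 9  ⟹  9 = (-3)·397 + (16)·75
22 = 2 × 9 + 4  ⟹  4 = (7)·397 + (-37)·75
9 = 2 × 4 + 1  ⟹  1 = (-17)·397 + (90)·75
So (90)·75 ≡ 1 (mod 397), i.e. 75^(-1) ≡ 90 (mod 397).
Check: 75 × 90 = 6750 ≡ 1 (mod 397)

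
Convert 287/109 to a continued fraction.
[2; 1, 1, 1, 2, 1, 1, 1, 3]

Euclidean algorithm steps:
287 = 2 × 109 + 69
109 = 1 × 69 + 40
69 = 1 × 40 + 29
40 = 1 × 29 + 11
29 = 2 × 11 + 7
11 = 1 × 7 + 4
7 = 1 × 4 + 3
4 = 1 × 3 + 1
3 = 3 × 1 + 0
Continued fraction: [2; 1, 1, 1, 2, 1, 1, 1, 3]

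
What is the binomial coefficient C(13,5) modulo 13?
0

Using Lucas' theorem:
Write n=13 and k=5 in base 13:
n in base 13: [1, 0]
k in base 13: [0, 5]
C(13,5) mod 13 = ∏ C(n_i, k_i) mod 13
Digit binomials (mod 13): C(1,0) = 1; C(0,5) = 0 (k_i > n_i)
Product: 1 × 0 = 0 ≡ 0 (mod 13)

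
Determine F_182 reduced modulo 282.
227

Matrix identity: Q^n = [[F_(n+1), F_n], [F_n, F_(n-1)]] with Q = [[1,1],[1,0]].
n = 182 = 10110110₂. Square-and-multiply, entries mod 282:
Q^1 = [[1,1],[1,0]]
Q^2 = (Q^1)² = [[2,1],[1,1]]
Q^5 = (Q^2)²·Q = [[8,5],[5,3]]
Q^11 = (Q^5)²·Q = [[144,89],[89,55]]
Q^22 = (Q^11)² = [[175,227],[227,230]]
Q^45 = (Q^22)²·Q = [[95,92],[92,3]]
Q^91 = (Q^45)²·Q = [[279,5],[5,274]]
Q^182 = (Q^91)² = [[34,227],[227,89]]
F_182 mod 282 = Q^182[0][1] = 227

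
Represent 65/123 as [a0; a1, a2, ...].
[0; 1, 1, 8, 3, 2]

Euclidean algorithm steps:
65 = 0 × 123 + 65
123 = 1 × 65 + 58
65 = 1 × 58 + 7
58 = 8 × 7 + 2
7 = 3 × 2 + 1
2 = 2 × 1 + 0
Continued fraction: [0; 1, 1, 8, 3, 2]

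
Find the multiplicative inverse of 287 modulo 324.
35

gcd(287, 324) = 1, so the inverse exists.
Extended Euclidean algorithm on (324, 287):
324 = 1 × 287 + 37  ⟹  37 = (1)·324 + (-1)·287
287 = 7 × 37 + 28  ⟹  28 = (-7)·324 + (8)·287
37 = 1 × 28 + 9  ⟹  9 = (8)·324 + (-9)·287
28 = 3 × 9 + 1  ⟹  1 = (-31)·324 + (35)·287
So (35)·287 ≡ 1 (mod 324), i.e. 287^(-1) ≡ 35 (mod 324).
Check: 287 × 35 = 10045 ≡ 1 (mod 324)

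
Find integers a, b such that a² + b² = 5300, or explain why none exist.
20² + 70² (a=20, b=70)

Factorization: 5300 = 2^2 × 5^2 × 53
By Fermat: n is sum of two squares iff every prime p ≡ 3 (mod 4) appears to even power.
All primes ≡ 3 (mod 4) appear to even power.
Search a = 0, 1, 2, … for 5300 - a² a perfect square: first hit at a = 20: 5300 - 400 = 4900 = 70².
5300 = 20² + 70² = 400 + 4900 ✓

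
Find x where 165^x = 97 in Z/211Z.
9

Baby-step giant-step with step n = ⌈√211⌉ = 15.
Baby steps 165^j mod 211 (j:value) for j=0..14: 0:1, 1:165, 2:6, 3:146, 4:36, 5:32, 6:5, 7:192, 8:30, 9:97, 10:180, 11:160, 12:25, 13:116, 14:150.
h = 97 is already in the table at j=9, so x = 9.
Check: 165^9 ≡ 97 (mod 211).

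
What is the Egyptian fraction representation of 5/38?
1/8 + 1/152

Greedy algorithm:
5/38: ceiling(38/5) = 8, use 1/8
1/152: ceiling(152/1) = 152, use 1/152
Result: 5/38 = 1/8 + 1/152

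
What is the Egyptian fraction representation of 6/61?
1/11 + 1/135 + 1/22647 + 1/683826165

Greedy algorithm:
6/61: ceiling(61/6) = 11, use 1/11
5/671: ceiling(671/5) = 135, use 1/135
4/90585: ceiling(90585/4) = 22647, use 1/22647
1/683826165: ceiling(683826165/1) = 683826165, use 1/683826165
Result: 6/61 = 1/11 + 1/135 + 1/22647 + 1/683826165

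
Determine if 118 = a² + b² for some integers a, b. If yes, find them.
Not possible

Factorization: 118 = 2 × 59
By Fermat: n is sum of two squares iff every prime p ≡ 3 (mod 4) appears to even power.
Prime(s) ≡ 3 (mod 4) with odd exponent: [(59, 1)]
Therefore 118 cannot be expressed as a² + b².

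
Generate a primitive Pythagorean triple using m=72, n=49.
(2783, 7056, 7585)

Euclid's formula: a = m² - n², b = 2mn, c = m² + n²
m = 72, n = 49
a = 72² - 49² = 5184 - 2401 = 2783
b = 2 × 72 × 49 = 7056
c = 72² + 49² = 5184 + 2401 = 7585
Verification: 2783² + 7056² = 7745089 + 49787136 = 57532225 = 7585² ✓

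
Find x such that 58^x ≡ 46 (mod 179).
52

Baby-step giant-step with step n = ⌈√179⌉ = 14.
Baby steps 58^j mod 179 (j:value) for j=0..13: 0:1, 1:58, 2:142, 3:2, 4:116, 5:105, 6:4, 7:53, 8:31, 9:8, 10:106, 11:62, 12:16, 13:33.
Giant-step multiplier: 58^(-14) ≡ 58^(178-14) = 58^164 ≡ 13 (mod 179).
Giant steps γ_i = 46·13^i mod 179: γ_0=46, γ_1=61, γ_2=77, γ_3=106 (in table at j=10).
x = i·n + j = 3·14 + 10 = 52.
Check: 58^52 ≡ 46 (mod 179).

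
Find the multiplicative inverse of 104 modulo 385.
174

gcd(104, 385) = 1, so the inverse exists.
Extended Euclidean algorithm on (385, 104):
385 = 3 × 104 + 73  ⟹  73 = (1)·385 + (-3)·104
104 = 1 × 73 + 31  ⟹  31 = (-1)·385 + (4)·104
73 = 2 × 31 + 11  ⟹  11 = (3)·385 + (-11)·104
31 = 2 × 11 + 9  ⟹  9 = (-7)·385 + (26)·104
11 = 1 × 9 + 2  ⟹  2 = (10)·385 + (-37)·104
9 = 4 × 2 + 1  ⟹  1 = (-47)·385 + (174)·104
So (174)·104 ≡ 1 (mod 385), i.e. 104^(-1) ≡ 174 (mod 385).
Check: 104 × 174 = 18096 ≡ 1 (mod 385)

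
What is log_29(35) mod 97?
32

Baby-step giant-step with step n = ⌈√97⌉ = 10.
Baby steps 29^j mod 97 (j:value) for j=0..9: 0:1, 1:29, 2:65, 3:42, 4:54, 5:14, 6:18, 7:37, 8:6, 9:77.
Giant-step multiplier: 29^(-10) ≡ 29^(96-10) = 29^86 ≡ 49 (mod 97).
Giant steps γ_i = 35·49^i mod 97: γ_0=35, γ_1=66, γ_2=33, γ_3=65 (in table at j=2).
x = i·n + j = 3·10 + 2 = 32.
Check: 29^32 ≡ 35 (mod 97).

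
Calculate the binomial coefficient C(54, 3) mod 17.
1

Using Lucas' theorem:
Write n=54 and k=3 in base 17:
n in base 17: [3, 3]
k in base 17: [0, 3]
C(54,3) mod 17 = ∏ C(n_i, k_i) mod 17
Digit binomials (mod 17): C(3,0) = 1; C(3,3) = 1
Product: 1 × 1 = 1 ≡ 1 (mod 17)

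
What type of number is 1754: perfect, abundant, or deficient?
deficient

Proper divisors of 1754: sum = 1 + 2 + 877 = 880
Since 880 < 1754, 1754 is deficient.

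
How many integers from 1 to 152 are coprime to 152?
72

152 = 2^3 × 19
φ(n) = n × ∏(1 - 1/p) for each prime p dividing n
φ(152) = 152 × (1 - 1/2) × (1 - 1/19) = 72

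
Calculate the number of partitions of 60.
966467

p(n) counts ways to write n as a sum of positive integers (order ignored).
Euler's pentagonal recurrence: p(k) = p(k-1) + p(k-2) - p(k-5) - p(k-7) + p(k-12) + p(k-15) - ... (offsets j(3j∓1)/2, signs ++--, p(0)=1, p(<0)=0).
DP table for k = 0..59: p(0)=1, p(1)=1, p(2)=2, p(3)=3, p(4)=5, p(5)=7, p(6)=11, p(7)=15, p(8)=22, p(9)=30, p(10)=42, p(11)=56, p(12)=77, p(13)=101, p(14)=135, p(15)=176, p(16)=231, p(17)=297, p(18)=385, p(19)=490, p(20)=627, p(21)=792, p(22)=1002, p(23)=1255, p(24)=1575, p(25)=1958, p(26)=2436, p(27)=3010, p(28)=3718, p(29)=4565, p(30)=5604, p(31)=6842, p(32)=8349, p(33)=10143, p(34)=12310, p(35)=14883, p(36)=17977, p(37)=21637, p(38)=26015, p(39)=31185, p(40)=37338, p(41)=44583, p(42)=53174, p(43)=63261, p(44)=75175, p(45)=89134, p(46)=105558, p(47)=124754, p(48)=147273, p(49)=173525, p(50)=204226, p(51)=239943, p(52)=281589, p(53)=329931, p(54)=386155, p(55)=451276, p(56)=526823, p(57)=614154, p(58)=715220, p(59)=831820.
Final step: p(60) = p(59) + p(58) - p(55) - p(53) + p(48) + p(45) - p(38) - p(34) + p(25) + p(20) - p(9) - p(3)
= 831820 + 715220 - 451276 - 329931 + 147273 + 89134 - 26015 - 12310 + 1958 + 627 - 30 - 3
= 966467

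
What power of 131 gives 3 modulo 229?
160

Baby-step giant-step with step n = ⌈√229⌉ = 16.
Baby steps 131^j mod 229 (j:value) for j=0..15: 0:1, 1:131, 2:215, 3:227, 4:196, 5:28, 6:4, 7:66, 8:173, 9:221, 10:97, 11:112, 12:16, 13:35, 14:5, 15:197.
Giant-step multiplier: 131^(-16) ≡ 131^(228-16) = 131^212 ≡ 193 (mod 229).
Giant steps γ_i = 3·193^i mod 229: γ_0=3, γ_1=121, γ_2=224, γ_3=180, γ_4=161, γ_5=158, γ_6=37, γ_7=42, γ_8=91, γ_9=159, γ_10=1 (in table at j=0).
x = i·n + j = 10·16 + 0 = 160.
Check: 131^160 ≡ 3 (mod 229).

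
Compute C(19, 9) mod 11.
0

Using Lucas' theorem:
Write n=19 and k=9 in base 11:
n in base 11: [1, 8]
k in base 11: [0, 9]
C(19,9) mod 11 = ∏ C(n_i, k_i) mod 11
Digit binomials (mod 11): C(1,0) = 1; C(8,9) = 0 (k_i > n_i)
Product: 1 × 0 = 0 ≡ 0 (mod 11)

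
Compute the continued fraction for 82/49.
[1; 1, 2, 16]

Euclidean algorithm steps:
82 = 1 × 49 + 33
49 = 1 × 33 + 16
33 = 2 × 16 + 1
16 = 16 × 1 + 0
Continued fraction: [1; 1, 2, 16]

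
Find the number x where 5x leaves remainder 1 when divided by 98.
59

gcd(5, 98) = 1, so the inverse exists.
Extended Euclidean algorithm on (98, 5):
98 = 19 × 5 + 3  ⟹  3 = (1)·98 + (-19)·5
5 = 1 × 3 + 2  ⟹  2 = (-1)·98 + (20)·5
3 = 1 × 2 + 1  ⟹  1 = (2)·98 + (-39)·5
So (-39)·5 ≡ 1 (mod 98), i.e. 5^(-1) ≡ -39 ≡ 59 (mod 98).
Check: 5 × 59 = 295 ≡ 1 (mod 98)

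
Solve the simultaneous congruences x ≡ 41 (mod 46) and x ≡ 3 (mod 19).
41

Using Chinese Remainder Theorem:
M = 46 × 19 = 874
M1 = 19, M2 = 46
y1 = 19^(-1) mod 46 = 17
y2 = 46^(-1) mod 19 = 12
x = (41×19×17 + 3×46×12) mod 874 = 41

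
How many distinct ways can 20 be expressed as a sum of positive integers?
627

p(n) counts ways to write n as a sum of positive integers (order ignored).
Euler's pentagonal recurrence: p(k) = p(k-1) + p(k-2) - p(k-5) - p(k-7) + p(k-12) + p(k-15) - ... (offsets j(3j∓1)/2, signs ++--, p(0)=1, p(<0)=0).
DP table for k = 0..19: p(0)=1, p(1)=1, p(2)=2, p(3)=3, p(4)=5, p(5)=7, p(6)=11, p(7)=15, p(8)=22, p(9)=30, p(10)=42, p(11)=56, p(12)=77, p(13)=101, p(14)=135, p(15)=176, p(16)=231, p(17)=297, p(18)=385, p(19)=490.
Final step: p(20) = p(19) + p(18) - p(15) - p(13) + p(8) + p(5)
= 490 + 385 - 176 - 101 + 22 + 7
= 627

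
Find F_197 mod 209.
134

Matrix identity: Q^n = [[F_(n+1), F_n], [F_n, F_(n-1)]] with Q = [[1,1],[1,0]].
n = 197 = 11000101₂. Square-and-multiply, entries mod 209:
Q^1 = [[1,1],[1,0]]
Q^3 = (Q^1)²·Q = [[3,2],[2,1]]
Q^6 = (Q^3)² = [[13,8],[8,5]]
Q^12 = (Q^6)² = [[24,144],[144,89]]
Q^24 = (Q^12)² = [[203,179],[179,24]]
Q^49 = (Q^24)²·Q = [[187,100],[100,87]]
Q^98 = (Q^49)² = [[34,21],[21,13]]
Q^197 = (Q^98)²·Q = [[76,134],[134,151]]
F_197 mod 209 = Q^197[0][1] = 134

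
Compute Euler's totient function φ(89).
88

89 = 89
φ(n) = n × ∏(1 - 1/p) for each prime p dividing n
φ(89) = 89 × (1 - 1/89) = 88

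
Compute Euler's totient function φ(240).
64

240 = 2^4 × 3 × 5
φ(n) = n × ∏(1 - 1/p) for each prime p dividing n
φ(240) = 240 × (1 - 1/2) × (1 - 1/3) × (1 - 1/5) = 64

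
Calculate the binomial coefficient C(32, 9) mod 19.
12

Using Lucas' theorem:
Write n=32 and k=9 in base 19:
n in base 19: [1, 13]
k in base 19: [0, 9]
C(32,9) mod 19 = ∏ C(n_i, k_i) mod 19
Digit binomials (mod 19): C(1,0) = 1; C(13,9) = 715 ≡ 12
Product: 1 × 12 = 12 ≡ 12 (mod 19)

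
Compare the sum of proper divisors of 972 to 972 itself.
abundant

Proper divisors of 972: sum = 1 + 2 + 3 + 4 + 6 + 9 + 12 + 18 + ... + 162 + 243 + 324 + 486 (17 divisors) = 1576
Since 1576 > 972, 972 is abundant.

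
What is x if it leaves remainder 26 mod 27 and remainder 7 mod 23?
53

Using Chinese Remainder Theorem:
M = 27 × 23 = 621
M1 = 23, M2 = 27
y1 = 23^(-1) mod 27 = 20
y2 = 27^(-1) mod 23 = 6
x = (26×23×20 + 7×27×6) mod 621 = 53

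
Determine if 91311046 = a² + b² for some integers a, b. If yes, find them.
Not possible

Factorization: 91311046 = 2 × 17 × 139^3
By Fermat: n is sum of two squares iff every prime p ≡ 3 (mod 4) appears to even power.
Prime(s) ≡ 3 (mod 4) with odd exponent: [(139, 3)]
Therefore 91311046 cannot be expressed as a² + b².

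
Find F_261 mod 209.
34

Matrix identity: Q^n = [[F_(n+1), F_n], [F_n, F_(n-1)]] with Q = [[1,1],[1,0]].
n = 261 = 100000101₂. Square-and-multiply, entries mod 209:
Q^1 = [[1,1],[1,0]]
Q^2 = (Q^1)² = [[2,1],[1,1]]
Q^4 = (Q^2)² = [[5,3],[3,2]]
Q^8 = (Q^4)² = [[34,21],[21,13]]
Q^16 = (Q^8)² = [[134,151],[151,192]]
Q^32 = (Q^16)² = [[2,111],[111,100]]
Q^65 = (Q^32)²·Q = [[30,203],[203,36]]
Q^130 = (Q^65)² = [[100,22],[22,78]]
Q^261 = (Q^130)²·Q = [[188,34],[34,154]]
F_261 mod 209 = Q^261[0][1] = 34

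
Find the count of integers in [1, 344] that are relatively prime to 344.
168

344 = 2^3 × 43
φ(n) = n × ∏(1 - 1/p) for each prime p dividing n
φ(344) = 344 × (1 - 1/2) × (1 - 1/43) = 168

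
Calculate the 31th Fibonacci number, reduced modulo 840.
589

Matrix identity: Q^n = [[F_(n+1), F_n], [F_n, F_(n-1)]] with Q = [[1,1],[1,0]].
n = 31 = 11111₂. Square-and-multiply, entries mod 840:
Q^1 = [[1,1],[1,0]]
Q^3 = (Q^1)²·Q = [[3,2],[2,1]]
Q^7 = (Q^3)²·Q = [[21,13],[13,8]]
Q^15 = (Q^7)²·Q = [[147,610],[610,377]]
Q^31 = (Q^15)²·Q = [[189,589],[589,440]]
F_31 mod 840 = Q^31[0][1] = 589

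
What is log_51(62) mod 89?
57

Baby-step giant-step with step n = ⌈√89⌉ = 10.
Baby steps 51^j mod 89 (j:value) for j=0..9: 0:1, 1:51, 2:20, 3:41, 4:44, 5:19, 6:79, 7:24, 8:67, 9:35.
Giant-step multiplier: 51^(-10) ≡ 51^(88-10) = 51^78 ≡ 18 (mod 89).
Giant steps γ_i = 62·18^i mod 89: γ_0=62, γ_1=48, γ_2=63, γ_3=66, γ_4=31, γ_5=24 (in table at j=7).
x = i·n + j = 5·10 + 7 = 57.
Check: 51^57 ≡ 62 (mod 89).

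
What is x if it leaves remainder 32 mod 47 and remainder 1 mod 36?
361

Using Chinese Remainder Theorem:
M = 47 × 36 = 1692
M1 = 36, M2 = 47
y1 = 36^(-1) mod 47 = 17
y2 = 47^(-1) mod 36 = 23
x = (32×36×17 + 1×47×23) mod 1692 = 361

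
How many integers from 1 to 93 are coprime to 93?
60

93 = 3 × 31
φ(n) = n × ∏(1 - 1/p) for each prime p dividing n
φ(93) = 93 × (1 - 1/3) × (1 - 1/31) = 60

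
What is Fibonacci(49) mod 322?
1

Matrix identity: Q^n = [[F_(n+1), F_n], [F_n, F_(n-1)]] with Q = [[1,1],[1,0]].
n = 49 = 110001₂. Square-and-multiply, entries mod 322:
Q^1 = [[1,1],[1,0]]
Q^3 = (Q^1)²·Q = [[3,2],[2,1]]
Q^6 = (Q^3)² = [[13,8],[8,5]]
Q^12 = (Q^6)² = [[233,144],[144,89]]
Q^24 = (Q^12)² = [[321,0],[0,321]]
Q^49 = (Q^24)²·Q = [[1,1],[1,0]]
F_49 mod 322 = Q^49[0][1] = 1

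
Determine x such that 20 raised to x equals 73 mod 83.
25

Baby-step giant-step with step n = ⌈√83⌉ = 10.
Baby steps 20^j mod 83 (j:value) for j=0..9: 0:1, 1:20, 2:68, 3:32, 4:59, 5:18, 6:28, 7:62, 8:78, 9:66.
Giant-step multiplier: 20^(-10) ≡ 20^(82-10) = 20^72 ≡ 31 (mod 83).
Giant steps γ_i = 73·31^i mod 83: γ_0=73, γ_1=22, γ_2=18 (in table at j=5).
x = i·n + j = 2·10 + 5 = 25.
Check: 20^25 ≡ 73 (mod 83).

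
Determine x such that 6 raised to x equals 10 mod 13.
2

Baby-step giant-step with step n = ⌈√13⌉ = 4.
Baby steps 6^j mod 13 (j:value) for j=0..3: 0:1, 1:6, 2:10, 3:8.
h = 10 is already in the table at j=2, so x = 2.
Check: 6^2 ≡ 10 (mod 13).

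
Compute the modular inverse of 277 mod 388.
381

gcd(277, 388) = 1, so the inverse exists.
Extended Euclidean algorithm on (388, 277):
388 = 1 × 277 + 111  ⟹  111 = (1)·388 + (-1)·277
277 = 2 × 111 + 55  ⟹  55 = (-2)·388 + (3)·277
111 = 2 × 55 + 1  ⟹  1 = (5)·388 + (-7)·277
So (-7)·277 ≡ 1 (mod 388), i.e. 277^(-1) ≡ -7 ≡ 381 (mod 388).
Check: 277 × 381 = 105537 ≡ 1 (mod 388)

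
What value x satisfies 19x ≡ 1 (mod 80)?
59

gcd(19, 80) = 1, so the inverse exists.
Extended Euclidean algorithm on (80, 19):
80 = 4 × 19 + 4  ⟹  4 = (1)·80 + (-4)·19
19 = 4 × 4 + 3  ⟹  3 = (-4)·80 + (17)·19
4 = 1 × 3 + 1  ⟹  1 = (5)·80 + (-21)·19
So (-21)·19 ≡ 1 (mod 80), i.e. 19^(-1) ≡ -21 ≡ 59 (mod 80).
Check: 19 × 59 = 1121 ≡ 1 (mod 80)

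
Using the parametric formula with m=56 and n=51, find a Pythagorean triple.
(535, 5712, 5737)

Euclid's formula: a = m² - n², b = 2mn, c = m² + n²
m = 56, n = 51
a = 56² - 51² = 3136 - 2601 = 535
b = 2 × 56 × 51 = 5712
c = 56² + 51² = 3136 + 2601 = 5737
Verification: 535² + 5712² = 286225 + 32626944 = 32913169 = 5737² ✓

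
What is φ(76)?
36

76 = 2^2 × 19
φ(n) = n × ∏(1 - 1/p) for each prime p dividing n
φ(76) = 76 × (1 - 1/2) × (1 - 1/19) = 36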